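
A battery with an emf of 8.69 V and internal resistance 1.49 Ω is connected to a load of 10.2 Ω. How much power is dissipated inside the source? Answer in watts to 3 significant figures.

Internal loss is I²r, with I set by the total series resistance r+R.
I = ε / (r + R) = 8.69 / (1.49 + 10.2) = 0.7434 A
P_int = I² r = (0.7434)² × 1.49 = 0.8234 W

0.823 W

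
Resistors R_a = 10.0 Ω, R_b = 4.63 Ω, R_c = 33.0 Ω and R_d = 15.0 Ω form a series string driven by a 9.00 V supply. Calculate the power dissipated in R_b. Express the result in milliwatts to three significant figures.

95.6 mW

Series elements share the same current, so find I first, then use P = I²R.
R_total = 10.0 + 4.63 + 33.0 + 15.0 = 62.63 Ω
I = V / R_total = 9.00 / 62.63 = 0.1437 A
P_R_b = I² × R_b = (0.1437)² × 4.63 = 0.09561 W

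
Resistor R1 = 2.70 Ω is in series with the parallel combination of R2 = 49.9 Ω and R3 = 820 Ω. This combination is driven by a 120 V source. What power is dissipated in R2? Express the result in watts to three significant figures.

Replace R2 and R3 with their parallel equivalent so the circuit becomes R1 in series with R_p.
R_p = (49.9×820)/(49.9+820) = 47.04 Ω
R_total = 2.70 + 47.04 = 49.74 Ω
I = V / R_total = 120 / 49.74 = 2.413 A
Voltage across the parallel pair: V_p = I × R_p = 2.413 × 47.04 = 113.5 V
R2 sees V_p directly, so P = V_p² / R2.
P_R2 = (113.5)² / 49.9 = 258.1 W

258 W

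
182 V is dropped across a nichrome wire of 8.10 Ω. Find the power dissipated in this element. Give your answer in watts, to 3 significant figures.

4090 W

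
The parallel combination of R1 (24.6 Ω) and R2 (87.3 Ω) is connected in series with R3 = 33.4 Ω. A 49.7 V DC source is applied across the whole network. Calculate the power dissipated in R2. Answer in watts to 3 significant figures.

3.77 W

Reduce the parallel combination to a single R_p; the circuit then becomes R_p in series with the remaining resistor.
R_p = (24.6×87.3)/(24.6+87.3) = 19.19 Ω
R_total = R_p + 33.4 = 19.19 + 33.4 = 52.59 Ω
I = V / R_total = 49.7 / 52.59 = 0.9450 A
Voltage across the parallel pair: V_p = I × R_p = 0.9450 × 19.19 = 18.14 V
R2 sits across V_p; its power is V_p²/R.
P_R2 = (18.14)² / 87.3 = 3.768 W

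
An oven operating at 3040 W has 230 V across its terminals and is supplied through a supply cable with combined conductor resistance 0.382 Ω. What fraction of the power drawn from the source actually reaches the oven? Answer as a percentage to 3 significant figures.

I = P / V = 3040 / 230 = 13.22 A through the supply cable.
P_line = I² R_line = (13.22)² × 0.382 = 66.74 W
P_source = P_load + P_line = 3040 + 66.74 = 3107 W
η = P_load / P_source = 3040 / 3107 = 0.9785

97.9 %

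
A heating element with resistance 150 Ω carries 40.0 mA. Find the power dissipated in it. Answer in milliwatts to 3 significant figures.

Current and resistance are given, so P = I²R is the direct form.
P = (0.04000 A)² × 150 Ω = 0.2400 W

240 mW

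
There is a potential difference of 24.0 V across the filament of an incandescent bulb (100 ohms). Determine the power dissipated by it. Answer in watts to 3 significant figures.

5.76 W

Voltage and resistance are given, so P = V²/R is the one-step route.
P = (24.0 V)² / 100 Ω = 5.760 W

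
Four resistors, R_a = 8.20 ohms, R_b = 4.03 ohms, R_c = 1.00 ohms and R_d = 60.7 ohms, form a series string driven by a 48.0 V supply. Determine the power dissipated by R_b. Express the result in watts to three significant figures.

The current is common to all series resistors; compute it, then apply P = I²R for the target.
R_total = 8.20 + 4.03 + 1.00 + 60.7 = 73.93 Ω
I = V / R_total = 48.0 / 73.93 = 0.6493 A
P_R_b = I² × R_b = (0.6493)² × 4.03 = 1.699 W

1.70 W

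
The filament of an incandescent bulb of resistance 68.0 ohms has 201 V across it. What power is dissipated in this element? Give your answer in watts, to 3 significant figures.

594 W

Voltage and resistance are given, so P = V²/R is the one-step route.
P = (201 V)² / 68.0 Ω = 594.1 W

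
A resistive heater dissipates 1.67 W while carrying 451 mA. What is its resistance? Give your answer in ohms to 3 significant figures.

8.21 Ω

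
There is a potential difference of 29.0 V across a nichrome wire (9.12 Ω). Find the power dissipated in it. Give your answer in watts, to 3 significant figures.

92.2 W

With V across and R both known, P = V²/R gives the dissipation directly.
P = (29.0 V)² / 9.12 Ω = 92.21 W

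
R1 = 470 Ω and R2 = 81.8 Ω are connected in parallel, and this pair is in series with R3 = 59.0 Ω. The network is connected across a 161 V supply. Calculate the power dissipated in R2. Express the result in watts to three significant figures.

Reduce the parallel combination to a single R_p; the circuit then becomes R_p in series with the remaining resistor.
R_p = (470×81.8)/(470+81.8) = 69.67 Ω
R_total = R_p + 59.0 = 69.67 + 59.0 = 128.7 Ω
I = V / R_total = 161 / 128.7 = 1.251 A
Voltage across the parallel pair: V_p = I × R_p = 1.251 × 69.67 = 87.18 V
R2 has V_p across it, so P = V_p²/R2.
P_R2 = (87.18)² / 81.8 = 92.91 W

92.9 W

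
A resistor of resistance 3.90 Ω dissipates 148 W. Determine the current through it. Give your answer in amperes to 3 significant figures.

From P = V I = I²R = V²/R, with the two given quantities we get I = √(P / R).
I = √(148 / 3.90) = 6.160 A

6.16 A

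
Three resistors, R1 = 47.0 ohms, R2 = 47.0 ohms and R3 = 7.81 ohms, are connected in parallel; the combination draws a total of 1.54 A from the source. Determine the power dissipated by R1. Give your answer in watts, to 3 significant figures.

1.73 W

Only the total current is stated, so first find the parallel equivalent to get the voltage across the combination.
1/R_eq = 1/47.0 + 1/47.0 + 1/7.81 ⇒ R_eq = 5.862 Ω
V = I_total × R_eq = 1.540 × 5.862 = 9.027 V
P_R1 = V² / R1 = (9.027)² / 47.0 = 1.734 W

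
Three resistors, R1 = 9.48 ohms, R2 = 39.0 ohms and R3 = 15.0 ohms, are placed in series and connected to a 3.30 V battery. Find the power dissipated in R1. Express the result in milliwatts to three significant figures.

The current is common to all series resistors; compute it, then apply P = I²R for the target.
R_total = 9.48 + 39.0 + 15.0 = 63.48 Ω
I = V / R_total = 3.30 / 63.48 = 0.05198 A
P_R1 = I² × R1 = (0.05198)² × 9.48 = 0.02562 W

25.6 mW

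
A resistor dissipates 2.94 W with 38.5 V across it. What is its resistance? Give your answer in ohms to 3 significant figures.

Rearranging the power relation for the two known quantities gives R = V² / P.
R = (38.5)² / 2.94 = 504.2 Ω

504 Ω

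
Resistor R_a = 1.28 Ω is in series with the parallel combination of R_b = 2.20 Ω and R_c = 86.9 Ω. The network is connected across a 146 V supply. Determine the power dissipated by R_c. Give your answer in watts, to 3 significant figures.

96.2 W

Reduce the parallel pair to R_p first; the network is then a simple series string.
R_p = (2.20×86.9)/(2.20+86.9) = 2.146 Ω
R_total = 1.28 + 2.146 = 3.426 Ω
I = V / R_total = 146 / 3.426 = 42.62 A
Voltage across the parallel pair: V_p = I × R_p = 42.62 × 2.146 = 91.45 V
With V_p across R_c, its power is V_p²/R_c.
P_R_c = (91.45)² / 86.9 = 96.23 W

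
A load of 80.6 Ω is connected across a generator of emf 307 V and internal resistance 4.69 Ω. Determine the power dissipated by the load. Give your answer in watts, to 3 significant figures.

1040 W

Load and internal resistance form a series loop — compute the loop current, then the load power via I²R.
I = ε / (r + R) = 307 / (4.69 + 80.6) = 3.599 A
P_load = I² R = (3.599)² × 80.6 = 1044 W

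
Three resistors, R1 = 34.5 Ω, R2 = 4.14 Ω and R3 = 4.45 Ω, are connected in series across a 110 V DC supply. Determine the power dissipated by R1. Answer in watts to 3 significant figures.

225 W

In a series string the same current flows through every resistor — find that current, then P = I²R for the one we want.
R_total = 34.5 + 4.14 + 4.45 = 43.09 Ω
I = V / R_total = 110 / 43.09 = 2.553 A
P_R1 = I² × R1 = (2.553)² × 34.5 = 224.8 W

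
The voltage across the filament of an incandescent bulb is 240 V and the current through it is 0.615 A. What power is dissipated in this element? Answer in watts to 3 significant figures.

V and I are known directly — P = V I, no intermediate step needed.
P = 240 V × 0.6150 A = 147.6 W

148 W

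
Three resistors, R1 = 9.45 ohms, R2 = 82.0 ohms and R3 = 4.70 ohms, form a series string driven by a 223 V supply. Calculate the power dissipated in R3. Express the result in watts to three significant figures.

25.3 W

In a series string the same current flows through every resistor — find that current, then P = I²R for the one we want.
R_total = 9.45 + 82.0 + 4.70 = 96.15 Ω
I = V / R_total = 223 / 96.15 = 2.319 A
P_R3 = I² × R3 = (2.319)² × 4.70 = 25.28 W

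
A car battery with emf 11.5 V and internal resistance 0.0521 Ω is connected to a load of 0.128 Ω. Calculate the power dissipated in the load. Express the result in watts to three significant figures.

522 W

Find the circuit current first, then P = I²R for the load (series elements share I).
I = ε / (r + R) = 11.5 / (0.0521 + 0.128) = 63.85 A
P_load = I² R = (63.85)² × 0.128 = 521.9 W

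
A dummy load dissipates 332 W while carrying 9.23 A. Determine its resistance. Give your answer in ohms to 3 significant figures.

3.90 Ω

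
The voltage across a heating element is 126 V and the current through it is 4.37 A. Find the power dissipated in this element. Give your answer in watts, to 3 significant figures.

Since both terminal voltage and current are stated, P = V I gives the power in one step.
P = 126 V × 4.370 A = 550.6 W

551 W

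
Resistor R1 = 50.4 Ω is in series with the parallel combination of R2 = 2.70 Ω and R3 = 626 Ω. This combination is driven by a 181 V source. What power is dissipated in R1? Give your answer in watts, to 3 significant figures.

586 W

Replace R2 and R3 with their parallel equivalent so the circuit becomes R1 in series with R_p.
R_p = (2.70×626)/(2.70+626) = 2.688 Ω
R_total = 50.4 + 2.688 = 53.09 Ω
I = V / R_total = 181 / 53.09 = 3.409 A
R1 carries the full series current, so P = I²R.
P_R1 = (3.409)² × 50.4 = 585.9 W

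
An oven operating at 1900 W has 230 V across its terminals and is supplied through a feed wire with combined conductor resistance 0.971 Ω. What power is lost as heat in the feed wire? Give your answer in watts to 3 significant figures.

66.3 W

The feed wire and load are in series, so the same current flows in both; the loss is I²R_line.
I = P / V = 1900 / 230 = 8.261 A through the feed wire.
P_line = I² R_line = (8.261)² × 0.971 = 66.26 W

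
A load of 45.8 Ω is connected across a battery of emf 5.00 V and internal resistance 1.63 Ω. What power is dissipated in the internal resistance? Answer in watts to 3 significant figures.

0.0181 W

The source's internal resistance is just another series element carrying I; its dissipation is I²r.
I = ε / (r + R) = 5.00 / (1.63 + 45.8) = 0.1054 A
P_int = I² r = (0.1054)² × 1.63 = 0.01811 W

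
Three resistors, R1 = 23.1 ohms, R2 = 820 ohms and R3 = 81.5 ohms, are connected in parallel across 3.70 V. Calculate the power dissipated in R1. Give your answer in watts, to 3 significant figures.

Parallel branches share the same voltage; P = V²/R gives the branch power in one step.
P_R1 = V² / R1 = (3.70)² / 23.1 Ω = 0.5926 W

0.593 W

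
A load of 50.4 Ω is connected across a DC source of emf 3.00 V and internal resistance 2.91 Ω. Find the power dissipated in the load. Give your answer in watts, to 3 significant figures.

With r and R in series, I = ε/(r+R); the load dissipates I²R.
I = ε / (r + R) = 3.00 / (2.91 + 50.4) = 0.05627 A
P_load = I² R = (0.05627)² × 50.4 = 0.1596 W

0.160 W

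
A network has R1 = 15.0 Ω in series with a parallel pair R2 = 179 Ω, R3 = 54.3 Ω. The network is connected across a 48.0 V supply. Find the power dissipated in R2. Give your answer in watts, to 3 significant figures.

6.96 W

Reduce the parallel pair to R_p first; the network is then a simple series string.
R_p = (179×54.3)/(179+54.3) = 41.66 Ω
R_total = 15.0 + 41.66 = 56.66 Ω
I = V / R_total = 48.0 / 56.66 = 0.8471 A
Voltage across the parallel pair: V_p = I × R_p = 0.8471 × 41.66 = 35.29 V
With V_p across R2, its power is V_p²/R2.
P_R2 = (35.29)² / 179 = 6.959 W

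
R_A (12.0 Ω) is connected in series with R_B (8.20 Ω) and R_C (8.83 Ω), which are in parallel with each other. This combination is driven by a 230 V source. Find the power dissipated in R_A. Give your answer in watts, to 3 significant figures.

2400 W

Collapse R_B‖R_C to a single equivalent, reducing the network to two series elements.
R_p = (8.20×8.83)/(8.20+8.83) = 4.252 Ω
R_total = 12.0 + 4.252 = 16.25 Ω
I = V / R_total = 230 / 16.25 = 14.15 A
The full supply current passes through R_A: P = I²R.
P_R_A = (14.15)² × 12.0 = 2403 W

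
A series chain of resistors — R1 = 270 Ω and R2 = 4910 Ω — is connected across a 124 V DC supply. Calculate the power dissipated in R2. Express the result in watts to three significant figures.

Since the resistors are in series they all carry the loop current I = V/R_total; the power in any one is I²R.
R_total = 270 + 4910 = 5180 Ω
I = V / R_total = 124 / 5180 = 0.02394 A
P_R2 = I² × R2 = (0.02394)² × 4910 = 2.814 W

2.81 W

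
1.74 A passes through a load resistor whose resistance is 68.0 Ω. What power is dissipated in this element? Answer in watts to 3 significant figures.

206 W

Current and resistance are given, so P = I²R is the direct form.
P = (1.740 A)² × 68.0 Ω = 205.9 W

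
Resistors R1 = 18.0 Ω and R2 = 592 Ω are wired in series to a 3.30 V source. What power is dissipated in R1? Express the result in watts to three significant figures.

Since the resistors are in series they all carry the loop current I = V/R_total; the power in any one is I²R.
R_total = 18.0 + 592 = 610.0 Ω
I = V / R_total = 3.30 / 610.0 = 0.005410 A
P_R1 = I² × R1 = (0.005410)² × 18.0 = 0.0005268 W

0.000527 W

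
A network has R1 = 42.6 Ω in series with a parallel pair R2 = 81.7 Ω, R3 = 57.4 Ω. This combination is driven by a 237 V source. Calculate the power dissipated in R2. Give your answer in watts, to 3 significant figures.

134 W

Replace R2 and R3 with their parallel equivalent so the circuit becomes R1 in series with R_p.
R_p = (81.7×57.4)/(81.7+57.4) = 33.71 Ω
R_total = 42.6 + 33.71 = 76.31 Ω
I = V / R_total = 237 / 76.31 = 3.106 A
Voltage across the parallel pair: V_p = I × R_p = 3.106 × 33.71 = 104.7 V
R2 is across V_p, so use P = V²/R for that branch.
P_R2 = (104.7)² / 81.7 = 134.2 W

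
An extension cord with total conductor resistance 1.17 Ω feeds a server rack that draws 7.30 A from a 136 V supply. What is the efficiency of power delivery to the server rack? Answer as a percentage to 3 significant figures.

The extension cord carries the full 7.30 A.
P_line = I² R_line = (7.300)² × 1.17 = 62.35 W
P_source = V I = 136 × 7.300 = 992.8 W; P_load = 930.5 W
η = P_load / P_source = 930.5 / 992.8 = 0.9372

93.7 %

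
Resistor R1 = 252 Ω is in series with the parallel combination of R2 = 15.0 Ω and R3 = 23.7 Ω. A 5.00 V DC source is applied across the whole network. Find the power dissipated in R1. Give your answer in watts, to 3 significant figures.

0.0924 W

Collapse R2‖R3 to a single equivalent, reducing the network to two series elements.
R_p = (15.0×23.7)/(15.0+23.7) = 9.186 Ω
R_total = 252 + 9.186 = 261.2 Ω
I = V / R_total = 5.00 / 261.2 = 0.01914 A
The full supply current passes through R1: P = I²R.
P_R1 = (0.01914)² × 252 = 0.09235 W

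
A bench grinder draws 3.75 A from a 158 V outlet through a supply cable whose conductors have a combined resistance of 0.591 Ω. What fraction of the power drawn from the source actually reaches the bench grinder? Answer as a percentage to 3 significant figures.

98.6 %

The supply cable carries the full 3.75 A.
P_line = I² R_line = (3.750)² × 0.591 = 8.311 W
P_source = V I = 158 × 3.750 = 592.5 W; P_load = 584.2 W
η = P_load / P_source = 584.2 / 592.5 = 0.9860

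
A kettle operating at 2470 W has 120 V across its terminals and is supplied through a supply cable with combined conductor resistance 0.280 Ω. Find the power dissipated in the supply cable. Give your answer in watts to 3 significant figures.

119 W

The supply cable is a series resistance carrying the load current; its dissipation is I²R_line.
I = P / V = 2470 / 120 = 20.58 A through the supply cable.
P_line = I² R_line = (20.58)² × 0.280 = 118.6 W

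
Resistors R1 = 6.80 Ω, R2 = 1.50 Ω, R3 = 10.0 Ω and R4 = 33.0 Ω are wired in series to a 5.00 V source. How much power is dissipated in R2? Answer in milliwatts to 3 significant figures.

14.2 mW

Every series element carries the same I. Get I from the total resistance, then P = I² × R2.
R_total = 6.80 + 1.50 + 10.0 + 33.0 = 51.30 Ω
I = V / R_total = 5.00 / 51.30 = 0.09747 A
P_R2 = I² × R2 = (0.09747)² × 1.50 = 0.01425 W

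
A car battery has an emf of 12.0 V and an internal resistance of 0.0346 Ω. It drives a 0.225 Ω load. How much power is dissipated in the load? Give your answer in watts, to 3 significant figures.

Load and internal resistance form a series loop — compute the loop current, then the load power via I²R.
I = ε / (r + R) = 12.0 / (0.0346 + 0.225) = 46.22 A
P_load = I² R = (46.22)² × 0.225 = 480.8 W

481 W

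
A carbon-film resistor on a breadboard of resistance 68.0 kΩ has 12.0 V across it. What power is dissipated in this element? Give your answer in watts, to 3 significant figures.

We know the drop across the element and its resistance — P = V²/R, one step.
P = (12.0 V)² / 68000 Ω = 0.002118 W

0.00212 W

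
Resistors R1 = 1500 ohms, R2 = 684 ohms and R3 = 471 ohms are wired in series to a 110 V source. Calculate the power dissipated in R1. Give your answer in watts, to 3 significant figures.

2.57 W

Every series element carries the same I. Get I from the total resistance, then P = I² × R1.
R_total = 1500 + 684 + 471 = 2655 Ω
I = V / R_total = 110 / 2655 = 0.04143 A
P_R1 = I² × R1 = (0.04143)² × 1500 = 2.575 W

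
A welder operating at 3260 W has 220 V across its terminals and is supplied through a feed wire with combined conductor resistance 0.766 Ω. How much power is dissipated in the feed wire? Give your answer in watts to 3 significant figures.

Line loss is just I²R for the cable — we know both I and R_line directly.
I = P / V = 3260 / 220 = 14.82 A through the feed wire.
P_line = I² R_line = (14.82)² × 0.766 = 168.2 W

168 W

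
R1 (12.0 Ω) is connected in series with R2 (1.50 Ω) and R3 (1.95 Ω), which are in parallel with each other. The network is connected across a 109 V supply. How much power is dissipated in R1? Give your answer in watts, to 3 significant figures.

864 W

First combine the parallel branches into one equivalent R_p, then R1 + R_p is a series pair.
R_p = (1.50×1.95)/(1.50+1.95) = 0.8478 Ω
R_total = 12.0 + 0.8478 = 12.85 Ω
I = V / R_total = 109 / 12.85 = 8.484 A
All the current flows through R1; use P = I²R.
P_R1 = (8.484)² × 12.0 = 863.7 W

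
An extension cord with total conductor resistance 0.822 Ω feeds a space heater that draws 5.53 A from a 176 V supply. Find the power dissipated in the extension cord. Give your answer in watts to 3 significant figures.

25.1 W

Only the current and the line resistance are needed for the I²R loss.
The extension cord carries the full 5.53 A.
P_line = I² R_line = (5.530)² × 0.822 = 25.14 W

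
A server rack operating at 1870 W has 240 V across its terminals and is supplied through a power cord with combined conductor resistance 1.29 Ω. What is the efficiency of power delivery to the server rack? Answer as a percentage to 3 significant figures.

I = P / V = 1870 / 240 = 7.792 A through the power cord.
P_line = I² R_line = (7.792)² × 1.29 = 78.32 W
P_source = P_load + P_line = 1870 + 78.32 = 1948 W
η = P_load / P_source = 1870 / 1948 = 0.9598

96.0 %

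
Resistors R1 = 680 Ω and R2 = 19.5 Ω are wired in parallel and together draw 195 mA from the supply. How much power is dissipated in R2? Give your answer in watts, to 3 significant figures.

0.701 W

Parallel branches share V, not I — compute V via R_eq, then use V²/R for the target branch.
1/R_eq = 1/680 + 1/19.5 ⇒ R_eq = 18.96 Ω
V = I_total × R_eq = 0.1950 × 18.96 = 3.696 V
P_R2 = V² / R2 = (3.696)² / 19.5 = 0.7007 W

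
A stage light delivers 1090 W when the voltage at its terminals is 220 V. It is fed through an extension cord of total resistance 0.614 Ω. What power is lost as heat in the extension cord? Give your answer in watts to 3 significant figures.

15.1 W

Only the current and the line resistance are needed for the I²R loss.
I = P / V = 1090 / 220 = 4.955 A through the extension cord.
P_line = I² R_line = (4.955)² × 0.614 = 15.07 W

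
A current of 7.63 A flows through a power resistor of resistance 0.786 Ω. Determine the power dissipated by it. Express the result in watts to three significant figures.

45.8 W

The current through and the resistance of the element are both given; use P = I²R.
P = (7.630 A)² × 0.786 Ω = 45.76 W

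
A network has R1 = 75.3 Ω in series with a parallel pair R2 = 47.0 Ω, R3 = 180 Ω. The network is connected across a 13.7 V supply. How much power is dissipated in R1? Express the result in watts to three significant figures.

1.12 W

First combine the parallel branches into one equivalent R_p, then R1 + R_p is a series pair.
R_p = (47.0×180)/(47.0+180) = 37.27 Ω
R_total = 75.3 + 37.27 = 112.6 Ω
I = V / R_total = 13.7 / 112.6 = 0.1217 A
R1 carries the full series current, so P = I²R.
P_R1 = (0.1217)² × 75.3 = 1.115 W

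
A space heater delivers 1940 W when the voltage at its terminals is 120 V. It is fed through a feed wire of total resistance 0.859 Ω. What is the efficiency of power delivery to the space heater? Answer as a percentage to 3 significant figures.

I = P / V = 1940 / 120 = 16.17 A through the feed wire.
P_line = I² R_line = (16.17)² × 0.859 = 224.5 W
P_source = P_load + P_line = 1940 + 224.5 = 2165 W
η = P_load / P_source = 1940 / 2165 = 0.8963

89.6 %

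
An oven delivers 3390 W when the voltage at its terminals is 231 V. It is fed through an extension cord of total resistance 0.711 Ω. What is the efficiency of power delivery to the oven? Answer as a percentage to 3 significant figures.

I = P / V = 3390 / 231 = 14.68 A through the extension cord.
P_line = I² R_line = (14.68)² × 0.711 = 153.1 W
P_source = P_load + P_line = 3390 + 153.1 = 3543 W
η = P_load / P_source = 3390 / 3543 = 0.9568

95.7 %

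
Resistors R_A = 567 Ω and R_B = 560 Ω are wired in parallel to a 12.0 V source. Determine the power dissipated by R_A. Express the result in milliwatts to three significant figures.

Each parallel branch sees the full supply voltage, so P = V²/R applies directly to the target branch.
P_R_A = V² / R_A = (12.0)² / 567 Ω = 0.2540 W

254 mW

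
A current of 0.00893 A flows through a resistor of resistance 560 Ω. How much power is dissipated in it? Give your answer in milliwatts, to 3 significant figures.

44.7 mW

Current and resistance are given, so P = I²R is the direct form.
P = (0.008930 A)² × 560 Ω = 0.04466 W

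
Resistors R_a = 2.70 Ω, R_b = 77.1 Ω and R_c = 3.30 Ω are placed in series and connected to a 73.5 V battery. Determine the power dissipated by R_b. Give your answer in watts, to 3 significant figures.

Every series element carries the same I. Get I from the total resistance, then P = I² × R_b.
R_total = 2.70 + 77.1 + 3.30 = 83.10 Ω
I = V / R_total = 73.5 / 83.10 = 0.8845 A
P_R_b = I² × R_b = (0.8845)² × 77.1 = 60.32 W

60.3 W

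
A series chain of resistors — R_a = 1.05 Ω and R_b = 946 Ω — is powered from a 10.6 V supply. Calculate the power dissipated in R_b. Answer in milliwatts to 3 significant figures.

Every series element carries the same I. Get I from the total resistance, then P = I² × R_b.
R_total = 1.05 + 946 = 947.0 Ω
I = V / R_total = 10.6 / 947.0 = 0.01119 A
P_R_b = I² × R_b = (0.01119)² × 946 = 0.1185 W

119 mW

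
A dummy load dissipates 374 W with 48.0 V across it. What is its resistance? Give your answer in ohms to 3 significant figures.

The two known quantities fix the third via R = V² / P.
R = (48.0)² / 374 = 6.160 Ω

6.16 Ω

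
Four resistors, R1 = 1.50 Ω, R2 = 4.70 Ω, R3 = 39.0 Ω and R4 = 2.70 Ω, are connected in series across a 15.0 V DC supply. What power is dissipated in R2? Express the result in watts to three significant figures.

The current is common to all series resistors; compute it, then apply P = I²R for the target.
R_total = 1.50 + 4.70 + 39.0 + 2.70 = 47.90 Ω
I = V / R_total = 15.0 / 47.90 = 0.3132 A
P_R2 = I² × R2 = (0.3132)² × 4.70 = 0.4609 W

0.461 W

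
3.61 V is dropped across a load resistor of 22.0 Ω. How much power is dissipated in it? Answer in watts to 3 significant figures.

0.592 W

Voltage and resistance are given, so P = V²/R is the one-step route.
P = (3.61 V)² / 22.0 Ω = 0.5924 W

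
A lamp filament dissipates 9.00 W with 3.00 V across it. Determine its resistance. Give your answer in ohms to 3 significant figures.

1.00 Ω

Inverting the appropriate power form: R = V² / P.
R = (3.00)² / 9.00 = 1.000 Ω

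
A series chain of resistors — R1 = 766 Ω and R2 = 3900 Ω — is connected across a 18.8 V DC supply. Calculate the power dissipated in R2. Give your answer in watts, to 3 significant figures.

0.0633 W

Every series element carries the same I. Get I from the total resistance, then P = I² × R2.
R_total = 766 + 3900 = 4666 Ω
I = V / R_total = 18.8 / 4666 = 0.004029 A
P_R2 = I² × R2 = (0.004029)² × 3900 = 0.06331 W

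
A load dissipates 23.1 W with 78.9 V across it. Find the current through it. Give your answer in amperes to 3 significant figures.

0.293 A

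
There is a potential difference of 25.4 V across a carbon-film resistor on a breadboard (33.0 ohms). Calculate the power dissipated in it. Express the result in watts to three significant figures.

19.6 W

With V across and R both known, P = V²/R gives the dissipation directly.
P = (25.4 V)² / 33.0 Ω = 19.55 W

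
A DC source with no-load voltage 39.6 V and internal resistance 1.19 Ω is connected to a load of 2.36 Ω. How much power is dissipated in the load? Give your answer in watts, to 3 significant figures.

The internal resistance and the load are in series, so the same I flows through both; get I from ε/(r+R), then I²R for the load.
I = ε / (r + R) = 39.6 / (1.19 + 2.36) = 11.15 A
P_load = I² R = (11.15)² × 2.36 = 293.7 W

294 W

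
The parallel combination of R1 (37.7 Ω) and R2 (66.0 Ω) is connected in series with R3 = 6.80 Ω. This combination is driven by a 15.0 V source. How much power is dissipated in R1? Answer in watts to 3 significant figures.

Collapse the R1‖R2 pair into one equivalent R_p; then R_p and R3 form a series string.
R_p = (37.7×66.0)/(37.7+66.0) = 23.99 Ω
R_total = R_p + 6.80 = 23.99 + 6.80 = 30.79 Ω
I = V / R_total = 15.0 / 30.79 = 0.4871 A
Voltage across the parallel pair: V_p = I × R_p = 0.4871 × 23.99 = 11.69 V
R1 has V_p across it, so P = V_p²/R1.
P_R1 = (11.69)² / 37.7 = 3.623 W

3.62 W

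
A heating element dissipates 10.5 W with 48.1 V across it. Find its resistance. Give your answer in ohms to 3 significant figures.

Inverting the appropriate power form: R = V² / P.
R = (48.1)² / 10.5 = 220.3 Ω

220 Ω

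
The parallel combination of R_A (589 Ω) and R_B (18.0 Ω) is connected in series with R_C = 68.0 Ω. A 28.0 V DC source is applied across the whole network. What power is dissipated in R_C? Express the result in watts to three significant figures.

7.30 W

Reduce the parallel combination to a single R_p; the circuit then becomes R_p in series with the remaining resistor.
R_p = (589×18.0)/(589+18.0) = 17.47 Ω
R_total = R_p + 68.0 = 17.47 + 68.0 = 85.47 Ω
I = V / R_total = 28.0 / 85.47 = 0.3276 A
R_C is the series element, so its power is I²R.
P_R_C = (0.3276)² × 68.0 = 7.299 W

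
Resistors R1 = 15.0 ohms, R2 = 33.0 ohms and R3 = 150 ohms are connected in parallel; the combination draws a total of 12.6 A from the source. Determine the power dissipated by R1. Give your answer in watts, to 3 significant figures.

We need the common branch voltage; get it from I_total × R_eq, then P = V²/R for the branch.
1/R_eq = 1/15.0 + 1/33.0 + 1/150 ⇒ R_eq = 9.649 Ω
V = I_total × R_eq = 12.60 × 9.649 = 121.6 V
P_R1 = V² / R1 = (121.6)² / 15.0 = 985.4 W

985 W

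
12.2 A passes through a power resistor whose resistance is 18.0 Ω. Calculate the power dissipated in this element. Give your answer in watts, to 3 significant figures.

2680 W

The current through and the resistance of the element are both given; use P = I²R.
P = (12.20 A)² × 18.0 Ω = 2679 W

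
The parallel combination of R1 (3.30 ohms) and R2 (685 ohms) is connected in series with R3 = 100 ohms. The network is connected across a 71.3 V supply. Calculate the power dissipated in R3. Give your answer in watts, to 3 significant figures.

47.7 W

Reduce the parallel combination to a single R_p; the circuit then becomes R_p in series with the remaining resistor.
R_p = (3.30×685)/(3.30+685) = 3.284 Ω
R_total = R_p + 100 = 3.284 + 100 = 103.3 Ω
I = V / R_total = 71.3 / 103.3 = 0.6903 A
All the supply current flows through R3; use P = I²R3.
P_R3 = (0.6903)² × 100 = 47.66 W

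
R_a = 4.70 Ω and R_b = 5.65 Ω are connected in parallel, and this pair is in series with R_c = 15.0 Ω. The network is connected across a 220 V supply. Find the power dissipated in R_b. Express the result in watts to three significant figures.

Reduce the parallel combination to a single R_p; the circuit then becomes R_p in series with the remaining resistor.
R_p = (4.70×5.65)/(4.70+5.65) = 2.566 Ω
R_total = R_p + 15.0 = 2.566 + 15.0 = 17.57 Ω
I = V / R_total = 220 / 17.57 = 12.52 A
Voltage across the parallel pair: V_p = I × R_p = 12.52 × 2.566 = 32.13 V
R_b has V_p across it, so P = V_p²/R_b.
P_R_b = (32.13)² / 5.65 = 182.8 W

183 W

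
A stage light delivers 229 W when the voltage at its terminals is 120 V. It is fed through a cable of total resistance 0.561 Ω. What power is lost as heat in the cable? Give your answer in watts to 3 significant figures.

The cable and load are in series, so the same current flows in both; the loss is I²R_line.
I = P / V = 229 / 120 = 1.908 A through the cable.
P_line = I² R_line = (1.908)² × 0.561 = 2.043 W

2.04 W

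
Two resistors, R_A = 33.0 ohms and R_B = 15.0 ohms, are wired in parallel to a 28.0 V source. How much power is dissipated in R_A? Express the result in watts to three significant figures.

23.8 W

Every branch has 28.0 V across it, so for R_A the power is simply V²/R.
P_R_A = V² / R_A = (28.0)² / 33.0 Ω = 23.76 W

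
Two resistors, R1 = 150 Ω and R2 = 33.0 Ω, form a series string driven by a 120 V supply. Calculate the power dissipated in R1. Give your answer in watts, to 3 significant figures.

In a series string the same current flows through every resistor — find that current, then P = I²R for the one we want.
R_total = 150 + 33.0 = 183.0 Ω
I = V / R_total = 120 / 183.0 = 0.6557 A
P_R1 = I² × R1 = (0.6557)² × 150 = 64.50 W

64.5 W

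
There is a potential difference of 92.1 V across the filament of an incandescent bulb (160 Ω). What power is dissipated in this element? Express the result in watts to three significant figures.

Voltage and resistance are given, so P = V²/R is the one-step route.
P = (92.1 V)² / 160 Ω = 53.02 W

53.0 W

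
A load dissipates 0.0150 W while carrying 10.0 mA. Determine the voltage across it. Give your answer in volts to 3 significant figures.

Inverting the appropriate power form: V = P / I.
V = 0.0150 / 0.01000 = 1.500 V

1.50 V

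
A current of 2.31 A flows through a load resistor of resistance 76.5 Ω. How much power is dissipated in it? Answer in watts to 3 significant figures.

408 W

The current through and the resistance of the element are both given; use P = I²R.
P = (2.310 A)² × 76.5 Ω = 408.2 W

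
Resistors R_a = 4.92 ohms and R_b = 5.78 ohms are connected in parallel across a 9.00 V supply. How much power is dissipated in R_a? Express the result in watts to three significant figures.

Each parallel branch sees the full supply voltage, so P = V²/R applies directly to the target branch.
P_R_a = V² / R_a = (9.00)² / 4.92 Ω = 16.46 W

16.5 W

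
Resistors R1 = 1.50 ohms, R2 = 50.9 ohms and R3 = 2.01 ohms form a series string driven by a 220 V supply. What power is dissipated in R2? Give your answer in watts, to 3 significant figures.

832 W

Every series element carries the same I. Get I from the total resistance, then P = I² × R2.
R_total = 1.50 + 50.9 + 2.01 = 54.41 Ω
I = V / R_total = 220 / 54.41 = 4.043 A
P_R2 = I² × R2 = (4.043)² × 50.9 = 832.2 W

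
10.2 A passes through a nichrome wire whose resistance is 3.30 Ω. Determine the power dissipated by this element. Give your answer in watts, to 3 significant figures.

The current through and the resistance of the element are both given; use P = I²R.
P = (10.20 A)² × 3.30 Ω = 343.3 W

343 W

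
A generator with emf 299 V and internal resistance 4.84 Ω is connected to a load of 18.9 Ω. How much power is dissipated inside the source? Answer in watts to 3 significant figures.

Internal loss is I²r, with I set by the total series resistance r+R.
I = ε / (r + R) = 299 / (4.84 + 18.9) = 12.59 A
P_int = I² r = (12.59)² × 4.84 = 767.8 W

768 W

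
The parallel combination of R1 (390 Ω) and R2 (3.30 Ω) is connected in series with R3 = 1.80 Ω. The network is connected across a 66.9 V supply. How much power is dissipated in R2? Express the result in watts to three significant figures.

564 W

First find R_p for the parallel pair, then treat R_p + R3 as a series loop.
R_p = (390×3.30)/(390+3.30) = 3.272 Ω
R_total = R_p + 1.80 = 3.272 + 1.80 = 5.072 Ω
I = V / R_total = 66.9 / 5.072 = 13.19 A
Voltage across the parallel pair: V_p = I × R_p = 13.19 × 3.272 = 43.16 V
R2 has V_p across it, so P = V_p²/R2.
P_R2 = (43.16)² / 3.30 = 564.5 W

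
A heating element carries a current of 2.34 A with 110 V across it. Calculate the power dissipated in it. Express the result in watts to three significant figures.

257 W

With V and I both given, power follows immediately from P = V I.
P = 110 V × 2.340 A = 257.4 W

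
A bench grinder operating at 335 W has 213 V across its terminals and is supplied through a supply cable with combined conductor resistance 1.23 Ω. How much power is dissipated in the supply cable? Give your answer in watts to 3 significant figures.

Line loss is just I²R for the cable — we know both I and R_line directly.
I = P / V = 335 / 213 = 1.573 A through the supply cable.
P_line = I² R_line = (1.573)² × 1.23 = 3.043 W

3.04 W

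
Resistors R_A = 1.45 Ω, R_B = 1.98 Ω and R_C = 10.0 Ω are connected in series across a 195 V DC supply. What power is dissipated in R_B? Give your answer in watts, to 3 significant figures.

The current is common to all series resistors; compute it, then apply P = I²R for the target.
R_total = 1.45 + 1.98 + 10.0 = 13.43 Ω
I = V / R_total = 195 / 13.43 = 14.52 A
P_R_B = I² × R_B = (14.52)² × 1.98 = 417.4 W

417 W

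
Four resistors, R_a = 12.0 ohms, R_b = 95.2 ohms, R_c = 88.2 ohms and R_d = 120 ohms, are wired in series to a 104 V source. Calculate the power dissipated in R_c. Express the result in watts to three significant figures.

9.59 W

Since the resistors are in series they all carry the loop current I = V/R_total; the power in any one is I²R.
R_total = 12.0 + 95.2 + 88.2 + 120 = 315.4 Ω
I = V / R_total = 104 / 315.4 = 0.3297 A
P_R_c = I² × R_c = (0.3297)² × 88.2 = 9.590 W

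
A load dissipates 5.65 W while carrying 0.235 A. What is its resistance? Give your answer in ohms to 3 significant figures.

From P = V I = I²R = V²/R, with the two given quantities we get R = P / I².
R = 5.65 / (0.2350)² = 102.3 Ω

102 Ω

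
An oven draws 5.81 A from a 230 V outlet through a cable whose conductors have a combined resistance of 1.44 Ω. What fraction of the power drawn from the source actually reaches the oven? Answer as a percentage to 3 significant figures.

96.4 %

The cable carries the full 5.81 A.
P_line = I² R_line = (5.810)² × 1.44 = 48.61 W
P_source = V I = 230 × 5.810 = 1336 W; P_load = 1288 W
η = P_load / P_source = 1288 / 1336 = 0.9636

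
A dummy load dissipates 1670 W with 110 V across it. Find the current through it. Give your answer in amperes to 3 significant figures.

15.2 A

The two known quantities fix the third via I = P / V.
I = 1670 / 110 = 15.18 A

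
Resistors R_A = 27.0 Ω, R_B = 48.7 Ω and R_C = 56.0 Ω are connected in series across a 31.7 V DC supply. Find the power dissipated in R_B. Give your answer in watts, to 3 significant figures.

2.82 W

The current is common to all series resistors; compute it, then apply P = I²R for the target.
R_total = 27.0 + 48.7 + 56.0 = 131.7 Ω
I = V / R_total = 31.7 / 131.7 = 0.2407 A
P_R_B = I² × R_B = (0.2407)² × 48.7 = 2.821 W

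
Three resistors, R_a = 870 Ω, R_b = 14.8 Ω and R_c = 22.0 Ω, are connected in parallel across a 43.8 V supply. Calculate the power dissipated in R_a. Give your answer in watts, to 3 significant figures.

The supply voltage appears across each parallel branch — just use P = V²/R_a.
P_R_a = V² / R_a = (43.8)² / 870 Ω = 2.205 W

2.21 W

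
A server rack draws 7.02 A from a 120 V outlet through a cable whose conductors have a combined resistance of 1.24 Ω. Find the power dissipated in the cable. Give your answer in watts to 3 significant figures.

61.1 W

Line loss is just I²R for the cable — we know both I and R_line directly.
The cable carries the full 7.02 A.
P_line = I² R_line = (7.020)² × 1.24 = 61.11 W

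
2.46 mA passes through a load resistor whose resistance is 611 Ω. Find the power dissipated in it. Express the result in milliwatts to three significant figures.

Knowing I and R, the power is just I²R — no need to find V first.
P = (0.002460 A)² × 611 Ω = 0.003698 W

3.70 mW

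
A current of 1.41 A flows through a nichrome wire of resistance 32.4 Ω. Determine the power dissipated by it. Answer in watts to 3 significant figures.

The current through and the resistance of the element are both given; use P = I²R.
P = (1.410 A)² × 32.4 Ω = 64.41 W

64.4 W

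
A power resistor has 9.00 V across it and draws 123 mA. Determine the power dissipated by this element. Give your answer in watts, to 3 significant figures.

1.11 W

V and I are known directly — P = V I, no intermediate step needed.
P = 9.00 V × 0.1230 A = 1.107 W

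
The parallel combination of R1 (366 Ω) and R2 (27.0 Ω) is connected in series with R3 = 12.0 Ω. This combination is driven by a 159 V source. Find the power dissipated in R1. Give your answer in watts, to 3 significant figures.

First find R_p for the parallel pair, then treat R_p + R3 as a series loop.
R_p = (366×27.0)/(366+27.0) = 25.15 Ω
R_total = R_p + 12.0 = 25.15 + 12.0 = 37.15 Ω
I = V / R_total = 159 / 37.15 = 4.281 A
Voltage across the parallel pair: V_p = I × R_p = 4.281 × 25.15 = 107.6 V
Use P = V²/R for R1 with V = V_p.
P_R1 = (107.6)² / 366 = 31.65 W

31.7 W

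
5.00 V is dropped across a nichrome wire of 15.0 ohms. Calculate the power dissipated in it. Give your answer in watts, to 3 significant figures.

1.67 W

We know the drop across the element and its resistance — P = V²/R, one step.
P = (5.00 V)² / 15.0 Ω = 1.667 W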